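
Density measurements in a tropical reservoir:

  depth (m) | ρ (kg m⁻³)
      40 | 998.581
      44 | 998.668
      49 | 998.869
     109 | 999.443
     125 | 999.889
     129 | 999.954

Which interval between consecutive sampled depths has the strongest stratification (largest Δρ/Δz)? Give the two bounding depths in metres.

44–49 m

Compute the density gradient over each adjacent pair:
  40–44 m: Δρ/Δz = 0.087/4 = 0.022 kg m⁻⁴
  44–49 m: Δρ/Δz = 0.201/5 = 0.040 kg m⁻⁴
  49–109 m: Δρ/Δz = 0.574/60 = 9.6 × 10⁻³ kg m⁻⁴
  109–125 m: Δρ/Δz = 0.446/16 = 0.028 kg m⁻⁴
  125–129 m: Δρ/Δz = 0.065/4 = 0.016 kg m⁻⁴
The largest gradient is in the 44–49 m interval — the pycnocline.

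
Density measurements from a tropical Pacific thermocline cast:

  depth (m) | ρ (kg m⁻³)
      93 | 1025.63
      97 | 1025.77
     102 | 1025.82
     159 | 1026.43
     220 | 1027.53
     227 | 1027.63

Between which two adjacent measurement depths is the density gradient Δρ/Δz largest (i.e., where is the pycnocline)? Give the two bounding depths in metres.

Compute the density gradient over each adjacent pair:
  93–97 m: Δρ/Δz = 0.14/4 = 0.035 kg m⁻⁴
  97–102 m: Δρ/Δz = 0.05/5 = 0.010 kg m⁻⁴
  102–159 m: Δρ/Δz = 0.61/57 = 0.011 kg m⁻⁴
  159–220 m: Δρ/Δz = 1.10/61 = 0.018 kg m⁻⁴
  220–227 m: Δρ/Δz = 0.10/7 = 0.014 kg m⁻⁴
The largest gradient is in the 93–97 m interval — the pycnocline.

93–97 m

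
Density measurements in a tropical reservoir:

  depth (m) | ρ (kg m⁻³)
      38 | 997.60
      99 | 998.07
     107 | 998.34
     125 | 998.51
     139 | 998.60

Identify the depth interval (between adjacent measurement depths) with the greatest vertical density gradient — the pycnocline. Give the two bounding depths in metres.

Compute the density gradient over each adjacent pair:
  38–99 m: Δρ/Δz = 0.47/61 = 7.7 × 10⁻³ kg m⁻⁴
  99–107 m: Δρ/Δz = 0.27/8 = 0.034 kg m⁻⁴
  107–125 m: Δρ/Δz = 0.17/18 = 9.4 × 10⁻³ kg m⁻⁴
  125–139 m: Δρ/Δz = 0.09/14 = 6.4 × 10⁻³ kg m⁻⁴
The largest gradient is in the 99–107 m interval — the pycnocline.

99–107 m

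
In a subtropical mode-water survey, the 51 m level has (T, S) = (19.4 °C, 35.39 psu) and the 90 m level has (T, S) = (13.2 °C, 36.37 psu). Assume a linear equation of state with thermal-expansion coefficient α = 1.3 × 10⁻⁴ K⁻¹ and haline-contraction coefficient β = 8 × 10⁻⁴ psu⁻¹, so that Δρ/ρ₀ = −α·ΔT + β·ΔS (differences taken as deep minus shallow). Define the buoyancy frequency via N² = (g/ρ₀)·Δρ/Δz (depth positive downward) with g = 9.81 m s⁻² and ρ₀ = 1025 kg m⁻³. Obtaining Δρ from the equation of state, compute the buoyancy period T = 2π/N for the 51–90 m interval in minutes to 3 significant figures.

ΔT = -6.2 K, ΔS = +0.98 psu (deep − shallow).
Δρ/ρ₀ = −αΔT + βΔS = 8.06 × 10⁻⁴ + 7.84 × 10⁻⁴ = 1.59 × 10⁻³, so Δρ ≈ 1.630 kg m⁻³.
N² = (g/ρ₀)·Δρ/Δz = g·(Δρ/ρ₀)/Δz = 9.81 × 1.59 × 10⁻³ / 39 = 3.9995 × 10⁻⁴ s⁻².
N = √(3.9995 × 10⁻⁴) = 0.019999 rad s⁻¹ → T = 2π/N = 314.17 s = 5.2362 min ≈ 5.24 min.

5.24 min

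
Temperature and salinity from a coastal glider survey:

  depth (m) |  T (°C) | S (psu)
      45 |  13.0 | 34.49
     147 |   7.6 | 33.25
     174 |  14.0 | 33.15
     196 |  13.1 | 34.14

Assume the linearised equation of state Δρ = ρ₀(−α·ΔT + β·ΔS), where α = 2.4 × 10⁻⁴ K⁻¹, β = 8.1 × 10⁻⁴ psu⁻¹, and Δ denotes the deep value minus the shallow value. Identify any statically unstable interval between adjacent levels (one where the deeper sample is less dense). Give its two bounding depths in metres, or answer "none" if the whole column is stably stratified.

Evaluate Δρ/ρ₀ = −αΔT + βΔS across each adjacent pair:
  45–147 m: −αΔT+βΔS = −(2.4 × 10⁻⁴)(-5.4)+(8.1 × 10⁻⁴)(-1.24) = 2.9 × 10⁻⁴ → stable
  147–174 m: −αΔT+βΔS = −(2.4 × 10⁻⁴)(+6.4)+(8.1 × 10⁻⁴)(-0.10) = -1.6 × 10⁻³ → UNSTABLE
  174–196 m: −αΔT+βΔS = −(2.4 × 10⁻⁴)(-0.9)+(8.1 × 10⁻⁴)(+0.99) = 1.0 × 10⁻³ → stable
The 147–174 m interval has Δρ < 0: lighter water underlies denser water.

147–174 m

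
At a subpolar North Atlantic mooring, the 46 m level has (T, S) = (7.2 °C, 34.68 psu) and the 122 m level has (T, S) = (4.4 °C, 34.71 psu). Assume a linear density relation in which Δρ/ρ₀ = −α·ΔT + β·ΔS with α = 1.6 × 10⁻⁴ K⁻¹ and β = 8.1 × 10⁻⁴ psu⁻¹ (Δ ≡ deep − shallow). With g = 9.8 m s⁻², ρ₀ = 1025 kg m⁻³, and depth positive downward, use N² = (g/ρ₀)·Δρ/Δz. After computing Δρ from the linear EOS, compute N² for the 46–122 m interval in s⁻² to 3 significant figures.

6.09 × 10⁻⁵ s⁻²

ΔT = -2.8 K, ΔS = +0.03 psu (deep − shallow).
Δρ/ρ₀ = −αΔT + βΔS = 4.48 × 10⁻⁴ + 2.43 × 10⁻⁵ = 4.723 × 10⁻⁴, so Δρ ≈ 0.4841 kg m⁻³.
N² = (g/ρ₀)·Δρ/Δz = g·(Δρ/ρ₀)/Δz = 9.8 × 4.723 × 10⁻⁴ / 76 = 6.0902 × 10⁻⁵ s⁻² ≈ 6.09 × 10⁻⁵ s⁻².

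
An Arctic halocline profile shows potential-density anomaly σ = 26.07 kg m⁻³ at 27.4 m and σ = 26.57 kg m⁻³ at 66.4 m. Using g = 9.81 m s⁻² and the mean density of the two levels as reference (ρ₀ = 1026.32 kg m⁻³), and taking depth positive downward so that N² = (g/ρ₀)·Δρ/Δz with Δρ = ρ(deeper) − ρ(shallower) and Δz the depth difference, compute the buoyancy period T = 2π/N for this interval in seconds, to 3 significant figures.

568 s

Δρ = 1026.57 − 1026.07 = 0.50 kg m⁻³ over Δz = 66.4 − 27.4 = 39 m.
N² = (9.81/1026.32) × (0.50/39) = 1.2254 × 10⁻⁴ s⁻².
N = √(1.2254 × 10⁻⁴) = 0.011070 rad s⁻¹, so T = 2π/N = 567.59 s ≈ 568 s.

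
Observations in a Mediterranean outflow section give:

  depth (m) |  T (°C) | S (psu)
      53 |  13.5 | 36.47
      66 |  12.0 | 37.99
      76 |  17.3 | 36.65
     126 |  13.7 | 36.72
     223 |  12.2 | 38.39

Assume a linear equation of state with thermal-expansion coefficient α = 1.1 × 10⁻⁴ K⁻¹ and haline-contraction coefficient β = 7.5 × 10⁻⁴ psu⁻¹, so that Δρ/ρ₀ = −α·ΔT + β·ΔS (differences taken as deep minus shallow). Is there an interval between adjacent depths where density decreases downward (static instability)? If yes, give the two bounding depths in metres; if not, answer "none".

Evaluate Δρ/ρ₀ = −αΔT + βΔS across each adjacent pair:
  53–66 m: −αΔT+βΔS = −(1.1 × 10⁻⁴)(-1.5)+(7.5 × 10⁻⁴)(+1.52) = 1.3 × 10⁻³ → stable
  66–76 m: −αΔT+βΔS = −(1.1 × 10⁻⁴)(+5.3)+(7.5 × 10⁻⁴)(-1.34) = -1.6 × 10⁻³ → UNSTABLE
  76–126 m: −αΔT+βΔS = −(1.1 × 10⁻⁴)(-3.6)+(7.5 × 10⁻⁴)(+0.07) = 4.5 × 10⁻⁴ → stable
  126–223 m: −αΔT+βΔS = −(1.1 × 10⁻⁴)(-1.5)+(7.5 × 10⁻⁴)(+1.67) = 1.4 × 10⁻³ → stable
The 66–76 m interval has Δρ < 0: lighter water underlies denser water.

66–76 m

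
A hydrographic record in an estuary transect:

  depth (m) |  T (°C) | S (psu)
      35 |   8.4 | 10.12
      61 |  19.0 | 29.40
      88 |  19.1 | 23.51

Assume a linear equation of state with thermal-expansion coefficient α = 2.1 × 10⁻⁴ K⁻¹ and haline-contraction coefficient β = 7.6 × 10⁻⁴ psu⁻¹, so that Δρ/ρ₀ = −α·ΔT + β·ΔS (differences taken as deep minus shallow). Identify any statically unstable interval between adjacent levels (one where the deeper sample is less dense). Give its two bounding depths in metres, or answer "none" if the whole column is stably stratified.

61–88 m

Evaluate Δρ/ρ₀ = −αΔT + βΔS across each adjacent pair:
  35–61 m: −αΔT+βΔS = −(2.1 × 10⁻⁴)(+10.6)+(7.6 × 10⁻⁴)(+19.28) = 0.012 → stable
  61–88 m: −αΔT+βΔS = −(2.1 × 10⁻⁴)(+0.1)+(7.6 × 10⁻⁴)(-5.89) = -4.5 × 10⁻³ → UNSTABLE
The 61–88 m interval has Δρ < 0: lighter water underlies denser water.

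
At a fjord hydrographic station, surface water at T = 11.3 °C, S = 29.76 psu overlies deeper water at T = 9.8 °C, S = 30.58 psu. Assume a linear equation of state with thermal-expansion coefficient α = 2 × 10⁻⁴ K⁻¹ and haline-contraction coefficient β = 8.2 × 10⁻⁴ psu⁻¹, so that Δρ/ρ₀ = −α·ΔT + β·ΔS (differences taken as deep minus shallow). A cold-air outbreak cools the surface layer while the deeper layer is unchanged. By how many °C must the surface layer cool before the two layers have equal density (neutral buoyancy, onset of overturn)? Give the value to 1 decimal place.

4.9 °C

Neutral buoyancy requires Δρ = 0, i.e. −α(T_deep − T_surf′) + β(S_deep − S_surf) = 0.
T_surf′ = T_deep − (β/α)·ΔS = 9.8 − (8.2 × 10⁻⁴/2 × 10⁻⁴)·(+0.82) = 6.438 °C.
Cooling required: 11.3 − (6.438) = 4.862 °C.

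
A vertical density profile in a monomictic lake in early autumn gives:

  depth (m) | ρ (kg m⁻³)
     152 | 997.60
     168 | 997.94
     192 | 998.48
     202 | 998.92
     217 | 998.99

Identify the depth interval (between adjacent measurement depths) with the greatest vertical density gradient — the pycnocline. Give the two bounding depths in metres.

192–202 m

Compute the density gradient over each adjacent pair:
  152–168 m: Δρ/Δz = 0.34/16 = 0.021 kg m⁻⁴
  168–192 m: Δρ/Δz = 0.54/24 = 0.023 kg m⁻⁴
  192–202 m: Δρ/Δz = 0.44/10 = 0.044 kg m⁻⁴
  202–217 m: Δρ/Δz = 0.07/15 = 4.7 × 10⁻³ kg m⁻⁴
The largest gradient is in the 192–202 m interval — the pycnocline.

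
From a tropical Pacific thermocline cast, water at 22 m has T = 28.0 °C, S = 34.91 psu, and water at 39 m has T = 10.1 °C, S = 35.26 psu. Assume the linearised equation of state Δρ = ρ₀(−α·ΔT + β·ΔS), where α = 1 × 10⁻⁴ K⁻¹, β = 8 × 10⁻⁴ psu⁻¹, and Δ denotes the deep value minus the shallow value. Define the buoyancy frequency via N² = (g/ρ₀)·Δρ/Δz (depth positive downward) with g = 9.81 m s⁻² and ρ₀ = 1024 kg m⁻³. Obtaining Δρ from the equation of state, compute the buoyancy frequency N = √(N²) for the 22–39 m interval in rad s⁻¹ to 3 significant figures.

ΔT = -17.9 K, ΔS = +0.35 psu (deep − shallow).
Δρ/ρ₀ = −αΔT + βΔS = 1.79 × 10⁻³ + 2.80 × 10⁻⁴ = 2.07 × 10⁻³, so Δρ ≈ 2.120 kg m⁻³.
N² = (g/ρ₀)·Δρ/Δz = g·(Δρ/ρ₀)/Δz = 9.81 × 2.07 × 10⁻³ / 17 = 1.1945 × 10⁻³ s⁻².
N = √(1.1945 × 10⁻³) = 0.034562 rad s⁻¹ ≈ 0.0346 rad s⁻¹.

0.0346 rad s⁻¹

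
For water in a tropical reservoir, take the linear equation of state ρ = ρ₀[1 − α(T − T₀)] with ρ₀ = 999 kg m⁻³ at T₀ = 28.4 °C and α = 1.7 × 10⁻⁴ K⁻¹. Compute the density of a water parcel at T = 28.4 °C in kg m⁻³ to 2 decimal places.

999.00 kg m⁻³

T − T₀ = +0.0 K.
Bracket = 1 − α·(+0.0) = 1 + (0) = 1.0000000.
ρ = 999 × 1.0000000 = 999.00 kg m⁻³.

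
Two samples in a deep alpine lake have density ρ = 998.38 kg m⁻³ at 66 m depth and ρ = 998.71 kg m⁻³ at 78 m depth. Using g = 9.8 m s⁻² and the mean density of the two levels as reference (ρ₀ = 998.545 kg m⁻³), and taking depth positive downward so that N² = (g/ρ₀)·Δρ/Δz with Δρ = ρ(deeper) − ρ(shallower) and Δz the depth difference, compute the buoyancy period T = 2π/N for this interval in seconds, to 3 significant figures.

Δρ = 998.71 − 998.38 = 0.33 kg m⁻³ over Δz = 78 − 66 = 12 m.
N² = (9.8/998.545) × (0.33/12) = 2.6989 × 10⁻⁴ s⁻².
N = √(2.6989 × 10⁻⁴) = 0.016428 rad s⁻¹, so T = 2π/N = 382.47 s ≈ 382 s.
N² > 0, so the interval is statically stable.

382 s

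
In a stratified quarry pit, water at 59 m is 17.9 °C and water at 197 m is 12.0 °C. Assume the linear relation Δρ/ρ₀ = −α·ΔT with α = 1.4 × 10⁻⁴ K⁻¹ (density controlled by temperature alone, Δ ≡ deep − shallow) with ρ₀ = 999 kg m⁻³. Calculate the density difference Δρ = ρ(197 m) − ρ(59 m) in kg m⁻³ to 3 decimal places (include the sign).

+0.825 kg m⁻³

ΔT = -5.9 K, Δρ/ρ₀ = −αΔT = 8.26 × 10⁻⁴.
Δρ = 999 × (8.26 × 10⁻⁴) = +0.825 kg m⁻³.
Positive Δρ: denser below, stable.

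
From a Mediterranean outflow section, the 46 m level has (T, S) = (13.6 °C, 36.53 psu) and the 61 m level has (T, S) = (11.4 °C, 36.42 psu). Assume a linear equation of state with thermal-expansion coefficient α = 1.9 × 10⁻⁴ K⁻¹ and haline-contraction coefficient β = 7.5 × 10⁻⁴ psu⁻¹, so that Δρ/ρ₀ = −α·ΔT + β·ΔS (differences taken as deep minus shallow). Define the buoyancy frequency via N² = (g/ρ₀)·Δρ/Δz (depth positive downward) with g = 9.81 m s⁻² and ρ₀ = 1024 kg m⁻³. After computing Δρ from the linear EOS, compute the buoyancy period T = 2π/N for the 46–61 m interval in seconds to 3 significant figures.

424 s

ΔT = -2.2 K, ΔS = -0.11 psu (deep − shallow).
Δρ/ρ₀ = −αΔT + βΔS = 4.18 × 10⁻⁴ − 8.25 × 10⁻⁵ = 3.355 × 10⁻⁴, so Δρ ≈ 0.3436 kg m⁻³.
N² = (g/ρ₀)·Δρ/Δz = g·(Δρ/ρ₀)/Δz = 9.81 × 3.355 × 10⁻⁴ / 15 = 2.1942 × 10⁻⁴ s⁻².
N = √(2.1942 × 10⁻⁴) = 0.014813 rad s⁻¹ → T = 2π/N = 424.17 s ≈ 424 s.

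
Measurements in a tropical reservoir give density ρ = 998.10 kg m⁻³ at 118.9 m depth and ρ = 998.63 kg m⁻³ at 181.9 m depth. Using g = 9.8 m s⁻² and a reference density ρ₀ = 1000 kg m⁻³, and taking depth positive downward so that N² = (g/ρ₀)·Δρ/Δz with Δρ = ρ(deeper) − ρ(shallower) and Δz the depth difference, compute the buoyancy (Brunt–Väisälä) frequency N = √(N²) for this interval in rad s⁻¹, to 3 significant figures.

Δρ = 998.63 − 998.10 = 0.53 kg m⁻³ over Δz = 181.9 − 118.9 = 63 m.
N² = (9.8/1000) × (0.53/63) = 8.2444 × 10⁻⁵ s⁻².
N = √(8.2444 × 10⁻⁵) = 9.0799 × 10⁻³ rad s⁻¹ ≈ 9.08 × 10⁻³ rad s⁻¹.

9.08 × 10⁻³ rad s⁻¹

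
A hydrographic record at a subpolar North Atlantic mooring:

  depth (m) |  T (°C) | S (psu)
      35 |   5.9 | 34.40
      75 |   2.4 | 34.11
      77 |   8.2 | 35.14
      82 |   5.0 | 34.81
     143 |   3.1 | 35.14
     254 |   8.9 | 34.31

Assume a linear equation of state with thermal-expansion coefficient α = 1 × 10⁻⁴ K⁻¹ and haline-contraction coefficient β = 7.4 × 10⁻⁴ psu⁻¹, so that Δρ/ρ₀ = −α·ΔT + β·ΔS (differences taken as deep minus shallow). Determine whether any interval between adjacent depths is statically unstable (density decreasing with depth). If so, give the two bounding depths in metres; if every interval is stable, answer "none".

143–254 m

Evaluate Δρ/ρ₀ = −αΔT + βΔS across each adjacent pair:
  35–75 m: −αΔT+βΔS = −(1 × 10⁻⁴)(-3.5)+(7.4 × 10⁻⁴)(-0.29) = 1.4 × 10⁻⁴ → stable
  75–77 m: −αΔT+βΔS = −(1 × 10⁻⁴)(+5.8)+(7.4 × 10⁻⁴)(+1.03) = 1.8 × 10⁻⁴ → stable
  77–82 m: −αΔT+βΔS = −(1 × 10⁻⁴)(-3.2)+(7.4 × 10⁻⁴)(-0.33) = 7.6 × 10⁻⁵ → stable
  82–143 m: −αΔT+βΔS = −(1 × 10⁻⁴)(-1.9)+(7.4 × 10⁻⁴)(+0.33) = 4.3 × 10⁻⁴ → stable
  143–254 m: −αΔT+βΔS = −(1 × 10⁻⁴)(+5.8)+(7.4 × 10⁻⁴)(-0.83) = -1.2 × 10⁻³ → UNSTABLE
The 143–254 m interval has Δρ < 0: lighter water underlies denser water.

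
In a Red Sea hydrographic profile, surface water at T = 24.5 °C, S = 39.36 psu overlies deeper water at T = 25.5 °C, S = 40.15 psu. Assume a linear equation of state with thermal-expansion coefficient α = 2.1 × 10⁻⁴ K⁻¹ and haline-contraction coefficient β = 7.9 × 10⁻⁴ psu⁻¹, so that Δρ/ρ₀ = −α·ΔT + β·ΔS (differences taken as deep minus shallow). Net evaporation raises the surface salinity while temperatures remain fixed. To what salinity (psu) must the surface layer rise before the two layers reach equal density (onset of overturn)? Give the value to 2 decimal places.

39.88 psu

Neutral buoyancy requires −α(T_deep − T_surf) + β(S_deep − S_surf′) = 0.
S_surf′ = S_deep − (α/β)·ΔT = 40.15 − (2.1 × 10⁻⁴/7.9 × 10⁻⁴)·(+1.0) = 39.8842 psu.
Increase required: 39.8842 − 39.36 = 0.5242 psu.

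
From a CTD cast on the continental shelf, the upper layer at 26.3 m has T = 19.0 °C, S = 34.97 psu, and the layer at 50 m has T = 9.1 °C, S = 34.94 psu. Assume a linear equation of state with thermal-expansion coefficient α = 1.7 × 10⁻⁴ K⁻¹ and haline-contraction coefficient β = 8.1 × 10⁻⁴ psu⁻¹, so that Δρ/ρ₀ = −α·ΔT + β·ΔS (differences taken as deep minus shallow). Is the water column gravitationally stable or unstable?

stable

ΔT = 9.1 − 19.0 = -9.9 K and ΔS = 34.94 − 34.97 = -0.03 psu (deep − shallow).
−αΔT = 1.683 × 10⁻³; βΔS = -2.43 × 10⁻⁵; sum Δρ/ρ₀ = 1.6587 × 10⁻³.
Δρ/ρ₀ > 0, so Δρ > 0: deeper water is denser → statically stable.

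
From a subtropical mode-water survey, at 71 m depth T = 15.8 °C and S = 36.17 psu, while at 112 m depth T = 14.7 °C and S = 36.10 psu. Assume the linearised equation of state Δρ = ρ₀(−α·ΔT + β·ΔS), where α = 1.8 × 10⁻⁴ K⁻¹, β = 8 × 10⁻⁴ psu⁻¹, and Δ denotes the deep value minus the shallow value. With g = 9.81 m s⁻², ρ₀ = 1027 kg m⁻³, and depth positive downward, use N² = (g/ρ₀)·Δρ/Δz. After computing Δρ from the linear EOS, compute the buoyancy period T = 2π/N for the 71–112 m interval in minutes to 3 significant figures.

18.0 min

ΔT = -1.1 K, ΔS = -0.07 psu (deep − shallow).
Δρ/ρ₀ = −αΔT + βΔS = 1.98 × 10⁻⁴ − 5.60 × 10⁻⁵ = 1.42 × 10⁻⁴, so Δρ ≈ 0.1458 kg m⁻³.
N² = (g/ρ₀)·Δρ/Δz = g·(Δρ/ρ₀)/Δz = 9.81 × 1.42 × 10⁻⁴ / 41 = 3.3976 × 10⁻⁵ s⁻².
N = √(3.3976 × 10⁻⁵) = 5.8289 × 10⁻³ rad s⁻¹ → T = 2π/N = 1.0779 × 10³ s = 17.965 min ≈ 18.0 min.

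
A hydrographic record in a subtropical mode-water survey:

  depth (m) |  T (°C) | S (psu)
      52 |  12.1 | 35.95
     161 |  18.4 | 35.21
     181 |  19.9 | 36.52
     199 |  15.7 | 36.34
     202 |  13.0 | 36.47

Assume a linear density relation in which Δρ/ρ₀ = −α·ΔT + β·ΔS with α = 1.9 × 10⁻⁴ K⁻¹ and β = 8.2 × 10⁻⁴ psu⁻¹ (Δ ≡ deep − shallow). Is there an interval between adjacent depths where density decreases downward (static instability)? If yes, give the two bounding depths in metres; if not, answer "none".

52–161 m

Evaluate Δρ/ρ₀ = −αΔT + βΔS across each adjacent pair:
  52–161 m: −αΔT+βΔS = −(1.9 × 10⁻⁴)(+6.3)+(8.2 × 10⁻⁴)(-0.74) = -1.8 × 10⁻³ → UNSTABLE
  161–181 m: −αΔT+βΔS = −(1.9 × 10⁻⁴)(+1.5)+(8.2 × 10⁻⁴)(+1.31) = 7.9 × 10⁻⁴ → stable
  181–199 m: −αΔT+βΔS = −(1.9 × 10⁻⁴)(-4.2)+(8.2 × 10⁻⁴)(-0.18) = 6.5 × 10⁻⁴ → stable
  199–202 m: −αΔT+βΔS = −(1.9 × 10⁻⁴)(-2.7)+(8.2 × 10⁻⁴)(+0.13) = 6.2 × 10⁻⁴ → stable
The 52–161 m interval has Δρ < 0: lighter water underlies denser water.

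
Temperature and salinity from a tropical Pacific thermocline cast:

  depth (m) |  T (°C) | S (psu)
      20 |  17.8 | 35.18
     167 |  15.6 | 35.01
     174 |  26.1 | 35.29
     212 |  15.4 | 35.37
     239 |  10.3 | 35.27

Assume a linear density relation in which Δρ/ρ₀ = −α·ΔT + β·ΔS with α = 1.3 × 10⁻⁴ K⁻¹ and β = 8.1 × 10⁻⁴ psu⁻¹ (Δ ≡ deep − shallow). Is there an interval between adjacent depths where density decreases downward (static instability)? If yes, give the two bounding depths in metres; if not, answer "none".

167–174 m

Evaluate Δρ/ρ₀ = −αΔT + βΔS across each adjacent pair:
  20–167 m: −αΔT+βΔS = −(1.3 × 10⁻⁴)(-2.2)+(8.1 × 10⁻⁴)(-0.17) = 1.5 × 10⁻⁴ → stable
  167–174 m: −αΔT+βΔS = −(1.3 × 10⁻⁴)(+10.5)+(8.1 × 10⁻⁴)(+0.28) = -1.1 × 10⁻³ → UNSTABLE
  174–212 m: −αΔT+βΔS = −(1.3 × 10⁻⁴)(-10.7)+(8.1 × 10⁻⁴)(+0.08) = 1.5 × 10⁻³ → stable
  212–239 m: −αΔT+βΔS = −(1.3 × 10⁻⁴)(-5.1)+(8.1 × 10⁻⁴)(-0.10) = 5.8 × 10⁻⁴ → stable
The 167–174 m interval has Δρ < 0: lighter water underlies denser water.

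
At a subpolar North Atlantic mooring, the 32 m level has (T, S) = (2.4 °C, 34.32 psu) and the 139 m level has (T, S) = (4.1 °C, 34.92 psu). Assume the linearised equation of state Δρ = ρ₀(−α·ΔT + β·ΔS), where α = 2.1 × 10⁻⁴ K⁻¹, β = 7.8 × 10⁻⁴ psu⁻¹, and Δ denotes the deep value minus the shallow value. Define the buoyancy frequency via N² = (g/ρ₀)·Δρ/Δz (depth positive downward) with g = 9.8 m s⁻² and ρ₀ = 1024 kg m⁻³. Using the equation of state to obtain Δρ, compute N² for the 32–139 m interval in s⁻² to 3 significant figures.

1.02 × 10⁻⁵ s⁻²

ΔT = +1.7 K, ΔS = +0.60 psu (deep − shallow).
Δρ/ρ₀ = −αΔT + βΔS = -3.57 × 10⁻⁴ + 4.68 × 10⁻⁴ = 1.11 × 10⁻⁴, so Δρ ≈ 0.1137 kg m⁻³.
N² = (g/ρ₀)·Δρ/Δz = g·(Δρ/ρ₀)/Δz = 9.8 × 1.11 × 10⁻⁴ / 107 = 1.0166 × 10⁻⁵ s⁻² ≈ 1.02 × 10⁻⁵ s⁻².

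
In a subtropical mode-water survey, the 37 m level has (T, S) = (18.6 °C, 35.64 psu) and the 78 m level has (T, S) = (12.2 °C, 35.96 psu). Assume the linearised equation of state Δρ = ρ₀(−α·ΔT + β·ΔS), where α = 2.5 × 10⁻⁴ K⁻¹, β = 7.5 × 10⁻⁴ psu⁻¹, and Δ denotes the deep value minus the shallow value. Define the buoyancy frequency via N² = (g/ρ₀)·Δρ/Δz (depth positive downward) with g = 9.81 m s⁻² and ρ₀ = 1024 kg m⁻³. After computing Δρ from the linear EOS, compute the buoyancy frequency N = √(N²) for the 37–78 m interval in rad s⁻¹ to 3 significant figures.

0.0210 rad s⁻¹

ΔT = -6.4 K, ΔS = +0.32 psu (deep − shallow).
Δρ/ρ₀ = −αΔT + βΔS = 1.60 × 10⁻³ + 2.40 × 10⁻⁴ = 1.84 × 10⁻³, so Δρ ≈ 1.884 kg m⁻³.
N² = (g/ρ₀)·Δρ/Δz = g·(Δρ/ρ₀)/Δz = 9.81 × 1.84 × 10⁻³ / 41 = 4.4025 × 10⁻⁴ s⁻².
N = √(4.4025 × 10⁻⁴) = 0.020982 rad s⁻¹ ≈ 0.0210 rad s⁻¹.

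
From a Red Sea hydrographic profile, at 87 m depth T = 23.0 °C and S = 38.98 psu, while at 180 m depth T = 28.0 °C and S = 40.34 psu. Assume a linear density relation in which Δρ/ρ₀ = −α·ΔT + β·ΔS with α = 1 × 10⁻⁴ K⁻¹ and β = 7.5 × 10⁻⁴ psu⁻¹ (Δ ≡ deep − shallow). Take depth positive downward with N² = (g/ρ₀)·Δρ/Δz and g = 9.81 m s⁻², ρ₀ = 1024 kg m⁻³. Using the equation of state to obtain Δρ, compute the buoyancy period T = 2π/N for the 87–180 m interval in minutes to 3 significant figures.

14.1 min

ΔT = +5.0 K, ΔS = +1.36 psu (deep − shallow).
Δρ/ρ₀ = −αΔT + βΔS = -5.00 × 10⁻⁴ + 1.02 × 10⁻³ = 5.20 × 10⁻⁴, so Δρ ≈ 0.5325 kg m⁻³.
N² = (g/ρ₀)·Δρ/Δz = g·(Δρ/ρ₀)/Δz = 9.81 × 5.20 × 10⁻⁴ / 93 = 5.4852 × 10⁻⁵ s⁻².
N = √(5.4852 × 10⁻⁵) = 7.4062 × 10⁻³ rad s⁻¹ → T = 2π/N = 848.37 s = 14.139 min ≈ 14.1 min.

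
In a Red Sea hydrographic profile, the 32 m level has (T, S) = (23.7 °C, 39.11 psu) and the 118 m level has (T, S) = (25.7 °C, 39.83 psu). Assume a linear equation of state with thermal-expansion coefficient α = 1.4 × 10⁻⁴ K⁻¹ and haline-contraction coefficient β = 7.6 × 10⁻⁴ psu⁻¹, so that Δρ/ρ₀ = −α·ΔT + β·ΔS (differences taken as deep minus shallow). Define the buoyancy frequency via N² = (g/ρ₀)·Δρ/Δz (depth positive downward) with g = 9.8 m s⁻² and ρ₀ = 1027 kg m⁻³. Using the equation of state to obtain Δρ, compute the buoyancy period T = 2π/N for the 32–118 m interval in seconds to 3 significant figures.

1.14 × 10³ s

ΔT = +2.0 K, ΔS = +0.72 psu (deep − shallow).
Δρ/ρ₀ = −αΔT + βΔS = -2.80 × 10⁻⁴ + 5.472 × 10⁻⁴ = 2.672 × 10⁻⁴, so Δρ ≈ 0.2744 kg m⁻³.
N² = (g/ρ₀)·Δρ/Δz = g·(Δρ/ρ₀)/Δz = 9.8 × 2.672 × 10⁻⁴ / 86 = 3.0448 × 10⁻⁵ s⁻².
N = √(3.0448 × 10⁻⁵) = 5.5180 × 10⁻³ rad s⁻¹ → T = 2π/N = 1.1387 × 10³ s ≈ 1.14 × 10³ s.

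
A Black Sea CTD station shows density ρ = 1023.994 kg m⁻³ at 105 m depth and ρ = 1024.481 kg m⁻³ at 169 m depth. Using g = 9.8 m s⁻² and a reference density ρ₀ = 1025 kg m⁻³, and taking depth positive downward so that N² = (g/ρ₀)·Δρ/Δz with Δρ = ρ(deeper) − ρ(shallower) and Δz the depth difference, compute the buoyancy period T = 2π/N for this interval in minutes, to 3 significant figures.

12.3 min

Δρ = 1024.481 − 1023.994 = 0.487 kg m⁻³ over Δz = 169 − 105 = 64 m.
N² = (9.8/1025) × (0.487/64) = 7.2753 × 10⁻⁵ s⁻².
N = √(7.2753 × 10⁻⁵) = 8.5295 × 10⁻³ rad s⁻¹, so T = 2π/N = 736.64 s = 12.277 min ≈ 12.3 min.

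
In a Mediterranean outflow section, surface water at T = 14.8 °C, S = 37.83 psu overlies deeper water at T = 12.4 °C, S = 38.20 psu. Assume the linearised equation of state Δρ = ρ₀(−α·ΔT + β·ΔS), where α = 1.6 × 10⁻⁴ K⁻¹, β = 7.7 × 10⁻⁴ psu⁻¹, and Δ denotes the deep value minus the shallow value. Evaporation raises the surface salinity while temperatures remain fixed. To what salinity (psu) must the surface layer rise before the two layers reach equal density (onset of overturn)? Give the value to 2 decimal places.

38.70 psu

Neutral buoyancy requires −α(T_deep − T_surf) + β(S_deep − S_surf′) = 0.
S_surf′ = S_deep − (α/β)·ΔT = 38.20 − (1.6 × 10⁻⁴/7.7 × 10⁻⁴)·(-2.4) = 38.6987 psu.
Increase required: 38.6987 − 37.83 = 0.8687 psu.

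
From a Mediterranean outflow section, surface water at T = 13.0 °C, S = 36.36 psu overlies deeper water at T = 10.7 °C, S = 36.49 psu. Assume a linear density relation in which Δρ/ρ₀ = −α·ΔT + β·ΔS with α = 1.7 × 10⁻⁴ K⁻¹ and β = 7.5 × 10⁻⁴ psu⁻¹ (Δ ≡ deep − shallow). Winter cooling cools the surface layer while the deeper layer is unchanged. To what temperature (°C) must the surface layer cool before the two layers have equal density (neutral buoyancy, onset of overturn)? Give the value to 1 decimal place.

Neutral buoyancy requires Δρ = 0, i.e. −α(T_deep − T_surf′) + β(S_deep − S_surf) = 0.
T_surf′ = T_deep − (β/α)·ΔS = 10.7 − (7.5 × 10⁻⁴/1.7 × 10⁻⁴)·(+0.13) = 10.126 °C.
Cooling required: 13.0 − (10.126) = 2.874 °C.

10.1 °C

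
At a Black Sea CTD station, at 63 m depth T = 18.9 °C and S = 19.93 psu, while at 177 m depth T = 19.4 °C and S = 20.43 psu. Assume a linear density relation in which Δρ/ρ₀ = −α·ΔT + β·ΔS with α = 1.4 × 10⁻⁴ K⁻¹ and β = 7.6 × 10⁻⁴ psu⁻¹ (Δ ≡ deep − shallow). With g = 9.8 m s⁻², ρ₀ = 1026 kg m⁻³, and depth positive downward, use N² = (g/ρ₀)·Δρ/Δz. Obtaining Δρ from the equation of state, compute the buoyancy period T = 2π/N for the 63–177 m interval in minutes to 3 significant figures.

ΔT = +0.5 K, ΔS = +0.50 psu (deep − shallow).
Δρ/ρ₀ = −αΔT + βΔS = -7.00 × 10⁻⁵ + 3.80 × 10⁻⁴ = 3.10 × 10⁻⁴, so Δρ ≈ 0.3181 kg m⁻³.
N² = (g/ρ₀)·Δρ/Δz = g·(Δρ/ρ₀)/Δz = 9.8 × 3.10 × 10⁻⁴ / 114 = 2.6649 × 10⁻⁵ s⁻².
N = √(2.6649 × 10⁻⁵) = 5.1623 × 10⁻³ rad s⁻¹ → T = 2π/N = 1.2171 × 10³ s = 20.285 min ≈ 20.3 min.

20.3 min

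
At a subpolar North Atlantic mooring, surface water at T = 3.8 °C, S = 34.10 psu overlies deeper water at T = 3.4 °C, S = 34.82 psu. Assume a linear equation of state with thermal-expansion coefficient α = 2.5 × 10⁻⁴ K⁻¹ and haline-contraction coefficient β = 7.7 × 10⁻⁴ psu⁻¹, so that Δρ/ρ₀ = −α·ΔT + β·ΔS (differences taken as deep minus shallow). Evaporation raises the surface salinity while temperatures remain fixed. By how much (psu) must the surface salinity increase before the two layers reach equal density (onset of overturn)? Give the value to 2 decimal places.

0.85 psu

Neutral buoyancy requires −α(T_deep − T_surf) + β(S_deep − S_surf′) = 0.
S_surf′ = S_deep − (α/β)·ΔT = 34.82 − (2.5 × 10⁻⁴/7.7 × 10⁻⁴)·(-0.4) = 34.9499 psu.
Increase required: 34.9499 − 34.10 = 0.8499 psu.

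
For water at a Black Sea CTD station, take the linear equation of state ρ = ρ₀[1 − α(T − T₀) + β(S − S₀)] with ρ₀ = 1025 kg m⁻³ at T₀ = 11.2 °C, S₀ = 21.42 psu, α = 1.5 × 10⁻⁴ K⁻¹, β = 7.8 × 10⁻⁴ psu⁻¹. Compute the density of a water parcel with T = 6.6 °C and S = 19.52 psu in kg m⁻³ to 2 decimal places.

1024.19 kg m⁻³

T − T₀ = -4.6 K, S − S₀ = -1.90 psu.
Bracket = 1 − α·(-4.6) + β·(-1.90) = 1 + (-7.92 × 10⁻⁴) = 0.9992080.
ρ = 1025 × 0.9992080 = 1024.19 kg m⁻³.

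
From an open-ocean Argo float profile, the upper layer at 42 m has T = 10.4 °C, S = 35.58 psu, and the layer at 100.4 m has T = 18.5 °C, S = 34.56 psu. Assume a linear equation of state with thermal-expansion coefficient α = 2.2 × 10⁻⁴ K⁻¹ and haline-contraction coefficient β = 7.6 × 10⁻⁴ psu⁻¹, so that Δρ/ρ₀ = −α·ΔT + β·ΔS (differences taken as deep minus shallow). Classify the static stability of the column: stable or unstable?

unstable

ΔT = 18.5 − 10.4 = +8.1 K and ΔS = 34.56 − 35.58 = -1.02 psu (deep − shallow).
−αΔT = -1.782 × 10⁻³; βΔS = -7.752 × 10⁻⁴; sum Δρ/ρ₀ = -2.5572 × 10⁻³.
Δρ/ρ₀ < 0, so Δρ < 0: deeper water is lighter → statically unstable; the column would overturn.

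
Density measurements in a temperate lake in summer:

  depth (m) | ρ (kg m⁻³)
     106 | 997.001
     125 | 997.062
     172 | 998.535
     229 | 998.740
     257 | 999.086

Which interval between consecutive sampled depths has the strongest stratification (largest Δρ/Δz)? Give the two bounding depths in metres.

Compute the density gradient over each adjacent pair:
  106–125 m: Δρ/Δz = 0.061/19 = 3.2 × 10⁻³ kg m⁻⁴
  125–172 m: Δρ/Δz = 1.473/47 = 0.031 kg m⁻⁴
  172–229 m: Δρ/Δz = 0.205/57 = 3.6 × 10⁻³ kg m⁻⁴
  229–257 m: Δρ/Δz = 0.346/28 = 0.012 kg m⁻⁴
The largest gradient is in the 125–172 m interval — the pycnocline.

125–172 m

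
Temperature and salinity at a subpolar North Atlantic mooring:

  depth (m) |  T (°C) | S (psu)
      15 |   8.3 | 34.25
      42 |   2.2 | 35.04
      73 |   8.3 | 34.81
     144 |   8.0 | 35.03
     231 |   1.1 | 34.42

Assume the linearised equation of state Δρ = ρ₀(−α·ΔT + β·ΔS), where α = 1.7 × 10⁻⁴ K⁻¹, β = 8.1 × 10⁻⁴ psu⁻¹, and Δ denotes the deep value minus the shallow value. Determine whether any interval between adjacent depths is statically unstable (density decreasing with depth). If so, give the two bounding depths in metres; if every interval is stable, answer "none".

Evaluate Δρ/ρ₀ = −αΔT + βΔS across each adjacent pair:
  15–42 m: −αΔT+βΔS = −(1.7 × 10⁻⁴)(-6.1)+(8.1 × 10⁻⁴)(+0.79) = 1.7 × 10⁻³ → stable
  42–73 m: −αΔT+βΔS = −(1.7 × 10⁻⁴)(+6.1)+(8.1 × 10⁻⁴)(-0.23) = -1.2 × 10⁻³ → UNSTABLE
  73–144 m: −αΔT+βΔS = −(1.7 × 10⁻⁴)(-0.3)+(8.1 × 10⁻⁴)(+0.22) = 2.3 × 10⁻⁴ → stable
  144–231 m: −αΔT+βΔS = −(1.7 × 10⁻⁴)(-6.9)+(8.1 × 10⁻⁴)(-0.61) = 6.8 × 10⁻⁴ → stable
The 42–73 m interval has Δρ < 0: lighter water underlies denser water.

42–73 m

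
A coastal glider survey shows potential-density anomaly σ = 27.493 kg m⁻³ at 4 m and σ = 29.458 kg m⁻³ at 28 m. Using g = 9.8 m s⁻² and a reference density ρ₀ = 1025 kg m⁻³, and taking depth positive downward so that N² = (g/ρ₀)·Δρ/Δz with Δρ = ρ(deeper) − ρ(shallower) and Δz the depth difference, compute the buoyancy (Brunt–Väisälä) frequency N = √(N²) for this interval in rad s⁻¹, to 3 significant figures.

0.0280 rad s⁻¹

Δρ = 1029.458 − 1027.493 = 1.965 kg m⁻³ over Δz = 28 − 4 = 24 m.
N² = (9.8/1025) × (1.965/24) = 7.8280 × 10⁻⁴ s⁻².
N = √(7.8280 × 10⁻⁴) = 0.027979 rad s⁻¹ ≈ 0.0280 rad s⁻¹.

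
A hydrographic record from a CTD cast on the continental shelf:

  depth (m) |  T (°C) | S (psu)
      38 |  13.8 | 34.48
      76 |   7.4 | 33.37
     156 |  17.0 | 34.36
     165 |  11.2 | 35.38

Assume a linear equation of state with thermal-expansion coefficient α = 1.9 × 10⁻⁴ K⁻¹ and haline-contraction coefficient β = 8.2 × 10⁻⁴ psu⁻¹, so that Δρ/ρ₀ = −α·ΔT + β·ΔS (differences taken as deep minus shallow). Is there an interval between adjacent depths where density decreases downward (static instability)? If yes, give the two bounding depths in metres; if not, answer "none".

Evaluate Δρ/ρ₀ = −αΔT + βΔS across each adjacent pair:
  38–76 m: −αΔT+βΔS = −(1.9 × 10⁻⁴)(-6.4)+(8.2 × 10⁻⁴)(-1.11) = 3.1 × 10⁻⁴ → stable
  76–156 m: −αΔT+βΔS = −(1.9 × 10⁻⁴)(+9.6)+(8.2 × 10⁻⁴)(+0.99) = -1.0 × 10⁻³ → UNSTABLE
  156–165 m: −αΔT+βΔS = −(1.9 × 10⁻⁴)(-5.8)+(8.2 × 10⁻⁴)(+1.02) = 1.9 × 10⁻³ → stable
The 76–156 m interval has Δρ < 0: lighter water underlies denser water.

76–156 m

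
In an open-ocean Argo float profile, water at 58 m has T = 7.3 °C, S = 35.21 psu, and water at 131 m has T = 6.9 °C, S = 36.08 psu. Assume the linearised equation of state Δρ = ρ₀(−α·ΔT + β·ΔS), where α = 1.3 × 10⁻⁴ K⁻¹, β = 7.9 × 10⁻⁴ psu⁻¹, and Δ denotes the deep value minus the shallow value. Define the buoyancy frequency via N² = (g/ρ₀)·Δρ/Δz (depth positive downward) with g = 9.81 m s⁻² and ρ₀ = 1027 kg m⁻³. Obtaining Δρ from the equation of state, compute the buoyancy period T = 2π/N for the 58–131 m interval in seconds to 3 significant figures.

630 s

ΔT = -0.4 K, ΔS = +0.87 psu (deep − shallow).
Δρ/ρ₀ = −αΔT + βΔS = 5.20 × 10⁻⁵ + 6.873 × 10⁻⁴ = 7.393 × 10⁻⁴, so Δρ ≈ 0.7593 kg m⁻³.
N² = (g/ρ₀)·Δρ/Δz = g·(Δρ/ρ₀)/Δz = 9.81 × 7.393 × 10⁻⁴ / 73 = 9.9350 × 10⁻⁵ s⁻².
N = √(9.9350 × 10⁻⁵) = 9.9674 × 10⁻³ rad s⁻¹ → T = 2π/N = 630.37 s ≈ 630 s.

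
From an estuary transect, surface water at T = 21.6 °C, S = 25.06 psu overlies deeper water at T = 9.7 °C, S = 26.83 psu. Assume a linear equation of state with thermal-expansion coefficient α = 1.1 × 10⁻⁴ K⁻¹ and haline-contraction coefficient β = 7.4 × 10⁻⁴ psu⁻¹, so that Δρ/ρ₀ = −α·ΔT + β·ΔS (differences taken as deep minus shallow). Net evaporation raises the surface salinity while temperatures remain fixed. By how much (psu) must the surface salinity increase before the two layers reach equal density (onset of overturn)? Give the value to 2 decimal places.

Neutral buoyancy requires −α(T_deep − T_surf) + β(S_deep − S_surf′) = 0.
S_surf′ = S_deep − (α/β)·ΔT = 26.83 − (1.1 × 10⁻⁴/7.4 × 10⁻⁴)·(-11.9) = 28.5989 psu.
Increase required: 28.5989 − 25.06 = 3.5389 psu.

3.54 psu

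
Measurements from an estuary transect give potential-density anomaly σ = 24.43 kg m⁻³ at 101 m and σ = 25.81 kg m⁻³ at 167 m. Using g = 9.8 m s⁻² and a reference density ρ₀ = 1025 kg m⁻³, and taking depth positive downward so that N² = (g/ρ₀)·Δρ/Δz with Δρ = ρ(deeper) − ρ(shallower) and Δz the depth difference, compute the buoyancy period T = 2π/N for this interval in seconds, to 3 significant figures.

Δρ = 1025.81 − 1024.43 = 1.38 kg m⁻³ over Δz = 167 − 101 = 66 m.
N² = (9.8/1025) × (1.38/66) = 1.9991 × 10⁻⁴ s⁻².
N = √(1.9991 × 10⁻⁴) = 0.014139 rad s⁻¹, so T = 2π/N = 444.39 s ≈ 444 s.
N² > 0, so the interval is statically stable.

444 s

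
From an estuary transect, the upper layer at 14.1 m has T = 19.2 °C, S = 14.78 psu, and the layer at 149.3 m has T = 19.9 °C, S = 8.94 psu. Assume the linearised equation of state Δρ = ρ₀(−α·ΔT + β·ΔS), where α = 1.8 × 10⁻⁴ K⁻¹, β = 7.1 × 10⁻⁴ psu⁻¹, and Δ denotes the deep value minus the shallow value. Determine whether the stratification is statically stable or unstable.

ΔT = 19.9 − 19.2 = +0.7 K and ΔS = 8.94 − 14.78 = -5.84 psu (deep − shallow).
−αΔT = -1.26 × 10⁻⁴; βΔS = -4.1464 × 10⁻³; sum Δρ/ρ₀ = -4.2724 × 10⁻³.
Δρ/ρ₀ < 0, so Δρ < 0: deeper water is lighter → statically unstable; the column would overturn.

unstable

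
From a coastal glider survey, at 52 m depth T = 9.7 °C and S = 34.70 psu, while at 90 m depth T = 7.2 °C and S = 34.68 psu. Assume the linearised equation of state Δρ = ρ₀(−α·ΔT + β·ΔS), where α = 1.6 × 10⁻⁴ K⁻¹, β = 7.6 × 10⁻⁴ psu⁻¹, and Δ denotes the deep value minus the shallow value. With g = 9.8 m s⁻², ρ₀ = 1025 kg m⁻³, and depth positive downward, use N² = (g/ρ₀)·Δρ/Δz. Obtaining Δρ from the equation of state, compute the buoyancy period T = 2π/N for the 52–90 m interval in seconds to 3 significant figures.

631 s

ΔT = -2.5 K, ΔS = -0.02 psu (deep − shallow).
Δρ/ρ₀ = −αΔT + βΔS = 4.00 × 10⁻⁴ − 1.52 × 10⁻⁵ = 3.848 × 10⁻⁴, so Δρ ≈ 0.3944 kg m⁻³.
N² = (g/ρ₀)·Δρ/Δz = g·(Δρ/ρ₀)/Δz = 9.8 × 3.848 × 10⁻⁴ / 38 = 9.9238 × 10⁻⁵ s⁻².
N = √(9.9238 × 10⁻⁵) = 9.9618 × 10⁻³ rad s⁻¹ → T = 2π/N = 630.73 s ≈ 631 s.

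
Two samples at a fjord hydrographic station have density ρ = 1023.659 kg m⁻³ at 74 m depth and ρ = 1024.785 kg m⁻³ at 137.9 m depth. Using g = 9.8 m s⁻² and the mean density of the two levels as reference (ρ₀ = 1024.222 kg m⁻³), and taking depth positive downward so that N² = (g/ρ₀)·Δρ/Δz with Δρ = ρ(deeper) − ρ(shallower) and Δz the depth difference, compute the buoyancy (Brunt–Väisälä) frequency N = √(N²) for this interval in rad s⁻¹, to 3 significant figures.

0.0130 rad s⁻¹

Δρ = 1024.785 − 1023.659 = 1.126 kg m⁻³ over Δz = 137.9 − 74 = 63.9 m.
N² = (9.8/1024.222) × (1.126/63.9) = 1.6860 × 10⁻⁴ s⁻².
N = √(1.6860 × 10⁻⁴) = 0.012985 rad s⁻¹ ≈ 0.0130 rad s⁻¹.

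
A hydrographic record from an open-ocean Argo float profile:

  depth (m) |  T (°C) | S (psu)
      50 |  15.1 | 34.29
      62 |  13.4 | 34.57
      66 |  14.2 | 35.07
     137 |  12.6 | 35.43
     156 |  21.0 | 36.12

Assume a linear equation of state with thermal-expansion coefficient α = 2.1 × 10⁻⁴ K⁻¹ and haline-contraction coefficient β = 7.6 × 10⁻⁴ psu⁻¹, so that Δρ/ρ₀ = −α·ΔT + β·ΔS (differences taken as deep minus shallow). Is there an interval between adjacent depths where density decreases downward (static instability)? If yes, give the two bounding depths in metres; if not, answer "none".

137–156 m

Evaluate Δρ/ρ₀ = −αΔT + βΔS across each adjacent pair:
  50–62 m: −αΔT+βΔS = −(2.1 × 10⁻⁴)(-1.7)+(7.6 × 10⁻⁴)(+0.28) = 5.7 × 10⁻⁴ → stable
  62–66 m: −αΔT+βΔS = −(2.1 × 10⁻⁴)(+0.8)+(7.6 × 10⁻⁴)(+0.50) = 2.1 × 10⁻⁴ → stable
  66–137 m: −αΔT+βΔS = −(2.1 × 10⁻⁴)(-1.6)+(7.6 × 10⁻⁴)(+0.36) = 6.1 × 10⁻⁴ → stable
  137–156 m: −αΔT+βΔS = −(2.1 × 10⁻⁴)(+8.4)+(7.6 × 10⁻⁴)(+0.69) = -1.2 × 10⁻³ → UNSTABLE
The 137–156 m interval has Δρ < 0: lighter water underlies denser water.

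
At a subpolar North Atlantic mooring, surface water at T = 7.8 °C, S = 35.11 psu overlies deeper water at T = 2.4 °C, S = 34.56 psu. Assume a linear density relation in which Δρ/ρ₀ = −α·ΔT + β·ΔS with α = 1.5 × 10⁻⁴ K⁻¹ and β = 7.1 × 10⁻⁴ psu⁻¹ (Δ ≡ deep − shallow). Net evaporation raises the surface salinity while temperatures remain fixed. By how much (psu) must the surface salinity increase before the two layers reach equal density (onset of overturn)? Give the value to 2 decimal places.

0.59 psu

Neutral buoyancy requires −α(T_deep − T_surf) + β(S_deep − S_surf′) = 0.
S_surf′ = S_deep − (α/β)·ΔT = 34.56 − (1.5 × 10⁻⁴/7.1 × 10⁻⁴)·(-5.4) = 35.7008 psu.
Increase required: 35.7008 − 35.11 = 0.5908 psu.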